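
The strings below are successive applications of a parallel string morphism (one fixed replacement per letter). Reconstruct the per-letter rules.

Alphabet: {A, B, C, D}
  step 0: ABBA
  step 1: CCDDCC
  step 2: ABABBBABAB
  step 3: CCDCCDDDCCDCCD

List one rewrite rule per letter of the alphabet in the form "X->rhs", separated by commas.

A->CC, B->D, C->AB, D->B

  step 2 ⇒ step 3: ABABBBABAB ⇒ CC·D·CC·D·D·D·CC·D·CC·D
    A ↦ CC
    B ↦ D
  step 1 ⇒ step 2: CCDDCC ⇒ AB·AB·B·B·AB·AB
    C ↦ AB
  step 1 ⇒ step 2: CCDDCC ⇒ AB·AB·B·B·AB·AB
    D ↦ B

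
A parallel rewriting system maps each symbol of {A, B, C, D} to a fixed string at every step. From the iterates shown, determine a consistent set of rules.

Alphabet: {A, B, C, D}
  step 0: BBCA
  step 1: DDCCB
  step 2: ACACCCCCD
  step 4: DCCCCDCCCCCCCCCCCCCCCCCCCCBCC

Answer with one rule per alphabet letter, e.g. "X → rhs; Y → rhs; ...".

A->B, B->D, C->CC, D->AC

  step 1 ⇒ step 2: DDCCB ⇒ AC·AC·CC·CC·D
    B ↦ D
    C ↦ CC
    D ↦ AC
  step 0 ⇒ step 1: BBCA ⇒ D·D·CC·B
    A ↦ B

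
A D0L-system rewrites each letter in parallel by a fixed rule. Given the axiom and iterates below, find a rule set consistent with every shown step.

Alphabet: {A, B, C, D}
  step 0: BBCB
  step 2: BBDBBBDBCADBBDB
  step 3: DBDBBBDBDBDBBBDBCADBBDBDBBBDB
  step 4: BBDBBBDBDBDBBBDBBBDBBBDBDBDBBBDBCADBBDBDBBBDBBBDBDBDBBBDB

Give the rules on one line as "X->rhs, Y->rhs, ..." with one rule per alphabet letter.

A->D, B->DB, C->CA, D->BB

  step 3 ⇒ step 4: DBDBBBDBDBDBBBDBCADBBDBDBBBDB ⇒ BB·DB·BB·DB·DB·DB·BB·DB·BB·DB·BB·DB·DB·DB·BB·DB·CA·D·BB·DB·DB·BB·DB·BB·DB·DB·DB·BB·DB
    A ↦ D
    B ↦ DB
    C ↦ CA
    D ↦ BB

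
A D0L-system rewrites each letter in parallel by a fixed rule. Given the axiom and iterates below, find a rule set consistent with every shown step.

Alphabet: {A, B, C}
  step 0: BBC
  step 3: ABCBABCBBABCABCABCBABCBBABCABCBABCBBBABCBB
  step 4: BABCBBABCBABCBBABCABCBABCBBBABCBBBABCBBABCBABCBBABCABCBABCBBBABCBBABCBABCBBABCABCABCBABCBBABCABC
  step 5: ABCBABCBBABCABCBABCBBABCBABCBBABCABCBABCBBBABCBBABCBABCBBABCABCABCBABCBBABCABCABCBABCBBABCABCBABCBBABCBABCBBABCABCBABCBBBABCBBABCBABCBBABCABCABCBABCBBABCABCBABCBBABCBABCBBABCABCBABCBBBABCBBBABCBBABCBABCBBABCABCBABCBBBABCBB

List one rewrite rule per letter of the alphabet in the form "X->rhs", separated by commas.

A->B, B->ABC, C->BB

  step 4 ⇒ step 5: BABCBBABCBABCBBABCABCBABCBBBABCBBBABCBBABCBABCBBABCABCBABCBBBABCBBABCBABCBBABCABCABCBABCBBABCABC ⇒ ABC·B·ABC·BB·ABC·ABC·B·ABC·BB·ABC·B·ABC·BB·ABC·ABC·B·ABC·BB·B·ABC·BB·ABC·B·ABC·BB·ABC·ABC·ABC·B·ABC·BB·ABC·ABC·ABC·B·ABC·BB·ABC·ABC·B·ABC·BB·ABC·B·ABC·BB·ABC·ABC·B·ABC·BB·B·ABC·BB·ABC·B·ABC·BB·ABC·ABC·ABC·B·ABC·BB·ABC·ABC·B·ABC·BB·ABC·B·ABC·BB·ABC·ABC·B·ABC·BB·B·ABC·BB·B·ABC·BB·ABC·B·ABC·BB·ABC·ABC·B·ABC·BB·B·ABC·BB
    A ↦ B
    B ↦ ABC
    C ↦ BB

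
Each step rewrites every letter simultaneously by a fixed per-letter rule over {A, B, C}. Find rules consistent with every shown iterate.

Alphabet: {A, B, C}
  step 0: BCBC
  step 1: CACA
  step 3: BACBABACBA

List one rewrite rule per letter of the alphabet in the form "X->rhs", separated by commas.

A->BA, B->C, C->A

  step 0 ⇒ step 1: BCBC ⇒ C·A·C·A
    B ↦ C
    C ↦ A
    A ↦ BA  (constrained at step 1)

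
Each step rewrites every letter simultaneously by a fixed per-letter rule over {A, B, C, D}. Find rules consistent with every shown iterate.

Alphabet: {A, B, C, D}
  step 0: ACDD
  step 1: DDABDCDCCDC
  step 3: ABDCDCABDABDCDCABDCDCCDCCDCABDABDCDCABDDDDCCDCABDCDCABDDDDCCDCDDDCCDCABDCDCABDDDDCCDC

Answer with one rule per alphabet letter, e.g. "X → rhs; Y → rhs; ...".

A->DD, B->DC, C->ABD, D->CDC

  step 0 ⇒ step 1: ACDD ⇒ DD·ABD·CDC·CDC
    A ↦ DD
    C ↦ ABD
    D ↦ CDC
    B ↦ DC  (constrained at step 1)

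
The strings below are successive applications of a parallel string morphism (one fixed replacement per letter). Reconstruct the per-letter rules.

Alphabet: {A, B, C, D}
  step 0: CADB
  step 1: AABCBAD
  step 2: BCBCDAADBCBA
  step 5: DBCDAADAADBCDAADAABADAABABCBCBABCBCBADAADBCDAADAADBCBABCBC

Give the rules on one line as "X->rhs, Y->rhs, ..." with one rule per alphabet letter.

  step 1 ⇒ step 2: AABCBAD ⇒ BC·BC·D·AA·D·BC·BA
    A ↦ BC
    B ↦ D
    C ↦ AA
    D ↦ BA

A->BC, B->D, C->AA, D->BA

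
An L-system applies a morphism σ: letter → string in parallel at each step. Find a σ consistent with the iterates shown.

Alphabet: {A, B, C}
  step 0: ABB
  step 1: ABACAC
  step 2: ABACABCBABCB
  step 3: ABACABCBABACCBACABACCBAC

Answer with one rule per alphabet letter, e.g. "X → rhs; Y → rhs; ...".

  step 2 ⇒ step 3: ABACABCBABCB ⇒ AB·AC·AB·CB·AB·AC·CB·AC·AB·AC·CB·AC
    A ↦ AB
    B ↦ AC
    C ↦ CB

A->AB, B->AC, C->CB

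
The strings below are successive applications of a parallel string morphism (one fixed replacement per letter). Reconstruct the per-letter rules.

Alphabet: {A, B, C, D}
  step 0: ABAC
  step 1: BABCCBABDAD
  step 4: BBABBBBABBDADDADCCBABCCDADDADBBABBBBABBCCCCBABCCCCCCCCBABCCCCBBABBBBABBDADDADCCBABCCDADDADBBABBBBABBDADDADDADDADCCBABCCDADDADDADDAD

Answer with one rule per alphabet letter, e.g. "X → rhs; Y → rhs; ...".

A->BAB, B->CC, C->DAD, D->B

  step 0 ⇒ step 1: ABAC ⇒ BAB·CC·BAB·DAD
    A ↦ BAB
    B ↦ CC
    C ↦ DAD
    D ↦ B  (constrained at step 1)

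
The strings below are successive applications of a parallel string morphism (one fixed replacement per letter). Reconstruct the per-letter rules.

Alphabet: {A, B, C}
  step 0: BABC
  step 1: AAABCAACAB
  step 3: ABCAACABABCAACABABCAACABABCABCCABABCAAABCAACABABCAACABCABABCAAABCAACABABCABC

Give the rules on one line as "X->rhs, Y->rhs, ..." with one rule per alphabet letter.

A->ABC, B->AA, C->CAB

  step 0 ⇒ step 1: BABC ⇒ AA·ABC·AA·CAB
    A ↦ ABC
    B ↦ AA
    C ↦ CAB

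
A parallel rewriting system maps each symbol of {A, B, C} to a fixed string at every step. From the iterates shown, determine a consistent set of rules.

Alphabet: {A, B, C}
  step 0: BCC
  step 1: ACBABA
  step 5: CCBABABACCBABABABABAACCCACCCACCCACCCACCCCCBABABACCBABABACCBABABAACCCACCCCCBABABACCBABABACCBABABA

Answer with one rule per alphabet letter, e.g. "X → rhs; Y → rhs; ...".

  step 0 ⇒ step 1: BCC ⇒ AC·BA·BA
    B ↦ AC
    C ↦ BA
    A ↦ CC  (constrained at step 1)

A->CC, B->AC, C->BA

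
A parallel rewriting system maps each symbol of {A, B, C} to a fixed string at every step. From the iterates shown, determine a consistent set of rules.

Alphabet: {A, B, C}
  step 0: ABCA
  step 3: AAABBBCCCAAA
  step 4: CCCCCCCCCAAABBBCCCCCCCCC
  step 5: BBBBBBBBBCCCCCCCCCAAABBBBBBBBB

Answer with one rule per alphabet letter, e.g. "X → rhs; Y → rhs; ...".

A->CCC, B->A, C->B

  step 4 ⇒ step 5: CCCCCCCCCAAABBBCCCCCCCCC ⇒ B·B·B·B·B·B·B·B·B·CCC·CCC·CCC·A·A·A·B·B·B·B·B·B·B·B·B
    A ↦ CCC
    B ↦ A
    C ↦ B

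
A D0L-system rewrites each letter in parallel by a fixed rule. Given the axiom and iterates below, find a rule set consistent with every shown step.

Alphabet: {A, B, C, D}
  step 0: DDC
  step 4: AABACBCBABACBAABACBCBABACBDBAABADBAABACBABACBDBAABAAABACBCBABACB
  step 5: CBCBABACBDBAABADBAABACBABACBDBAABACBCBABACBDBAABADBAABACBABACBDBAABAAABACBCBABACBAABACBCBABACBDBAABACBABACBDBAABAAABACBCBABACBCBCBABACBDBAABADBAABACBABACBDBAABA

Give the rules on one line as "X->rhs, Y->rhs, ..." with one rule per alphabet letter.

  step 4 ⇒ step 5: AABACBCBABACBAABACBCBABACBDBAABADBAABACBABACBDBAABAAABACBCBABACB ⇒ CB·CB·ABA·CB·DBA·ABA·DBA·ABA·CB·ABA·CB·DBA·ABA·CB·CB·ABA·CB·DBA·ABA·DBA·ABA·CB·ABA·CB·DBA·ABA·A·ABA·CB·CB·ABA·CB·A·ABA·CB·CB·ABA·CB·DBA·ABA·CB·ABA·CB·DBA·ABA·A·ABA·CB·CB·ABA·CB·CB·CB·ABA·CB·DBA·ABA·DBA·ABA·CB·ABA·CB·DBA·ABA
    A ↦ CB
    B ↦ ABA
    C ↦ DBA
    D ↦ A

A->CB, B->ABA, C->DBA, D->A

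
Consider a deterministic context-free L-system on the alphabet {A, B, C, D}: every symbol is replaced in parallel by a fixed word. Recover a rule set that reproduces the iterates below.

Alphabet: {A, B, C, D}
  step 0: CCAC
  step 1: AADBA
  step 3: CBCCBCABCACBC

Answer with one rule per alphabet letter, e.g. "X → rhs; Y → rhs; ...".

  step 0 ⇒ step 1: CCAC ⇒ A·A·DB·A
    A ↦ DB
    C ↦ A
    B ↦ BC  (constrained at step 1)
    D ↦ C  (constrained at step 1)

A->DB, B->BC, C->A, D->C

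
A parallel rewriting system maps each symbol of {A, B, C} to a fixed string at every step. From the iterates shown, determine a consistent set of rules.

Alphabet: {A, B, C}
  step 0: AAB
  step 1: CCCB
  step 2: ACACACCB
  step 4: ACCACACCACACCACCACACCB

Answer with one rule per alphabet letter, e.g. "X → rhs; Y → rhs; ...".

A->C, B->CB, C->AC

  step 1 ⇒ step 2: CCCB ⇒ AC·AC·AC·CB
    B ↦ CB
    C ↦ AC
  step 0 ⇒ step 1: AAB ⇒ C·C·CB
    A ↦ C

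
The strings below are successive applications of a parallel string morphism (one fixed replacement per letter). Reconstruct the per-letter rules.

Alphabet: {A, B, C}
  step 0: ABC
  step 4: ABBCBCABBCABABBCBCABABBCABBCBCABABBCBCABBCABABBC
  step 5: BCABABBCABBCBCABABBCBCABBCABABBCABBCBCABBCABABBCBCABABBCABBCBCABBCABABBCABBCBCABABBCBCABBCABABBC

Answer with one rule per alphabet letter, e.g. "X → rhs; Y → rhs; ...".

  step 4 ⇒ step 5: ABBCBCABBCABABBCBCABABBCABBCBCABABBCBCABBCABABBC ⇒ BC·AB·AB·BC·AB·BC·BC·AB·AB·BC·BC·AB·BC·AB·AB·BC·AB·BC·BC·AB·BC·AB·AB·BC·BC·AB·AB·BC·AB·BC·BC·AB·BC·AB·AB·BC·AB·BC·BC·AB·AB·BC·BC·AB·BC·AB·AB·BC
    A ↦ BC
    B ↦ AB
    C ↦ BC

A->BC, B->AB, C->BC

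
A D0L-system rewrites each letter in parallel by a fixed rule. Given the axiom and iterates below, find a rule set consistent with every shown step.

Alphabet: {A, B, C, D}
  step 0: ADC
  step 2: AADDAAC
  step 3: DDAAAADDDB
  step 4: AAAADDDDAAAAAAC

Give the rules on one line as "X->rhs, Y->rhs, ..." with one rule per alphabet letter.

A->D, B->C, C->DB, D->AA

  step 3 ⇒ step 4: DDAAAADDDB ⇒ AA·AA·D·D·D·D·AA·AA·AA·C
    A ↦ D
    B ↦ C
    D ↦ AA
  step 2 ⇒ step 3: AADDAAC ⇒ D·D·AA·AA·D·D·DB
    C ↦ DB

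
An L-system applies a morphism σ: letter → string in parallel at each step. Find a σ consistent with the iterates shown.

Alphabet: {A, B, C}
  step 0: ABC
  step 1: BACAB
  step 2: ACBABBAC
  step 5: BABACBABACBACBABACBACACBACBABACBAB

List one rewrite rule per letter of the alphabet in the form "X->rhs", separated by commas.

  step 1 ⇒ step 2: BACAB ⇒ AC·B·AB·B·AC
    A ↦ B
    B ↦ AC
    C ↦ AB

A->B, B->AC, C->AB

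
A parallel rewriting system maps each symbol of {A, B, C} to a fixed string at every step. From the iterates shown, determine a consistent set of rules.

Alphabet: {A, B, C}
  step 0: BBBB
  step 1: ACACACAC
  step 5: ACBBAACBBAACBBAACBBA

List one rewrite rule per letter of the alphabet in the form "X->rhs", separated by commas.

  step 0 ⇒ step 1: BBBB ⇒ AC·AC·AC·AC
    B ↦ AC
    A ↦ B  (constrained at step 1)
    C ↦ A  (constrained at step 1)

A->B, B->AC, C->A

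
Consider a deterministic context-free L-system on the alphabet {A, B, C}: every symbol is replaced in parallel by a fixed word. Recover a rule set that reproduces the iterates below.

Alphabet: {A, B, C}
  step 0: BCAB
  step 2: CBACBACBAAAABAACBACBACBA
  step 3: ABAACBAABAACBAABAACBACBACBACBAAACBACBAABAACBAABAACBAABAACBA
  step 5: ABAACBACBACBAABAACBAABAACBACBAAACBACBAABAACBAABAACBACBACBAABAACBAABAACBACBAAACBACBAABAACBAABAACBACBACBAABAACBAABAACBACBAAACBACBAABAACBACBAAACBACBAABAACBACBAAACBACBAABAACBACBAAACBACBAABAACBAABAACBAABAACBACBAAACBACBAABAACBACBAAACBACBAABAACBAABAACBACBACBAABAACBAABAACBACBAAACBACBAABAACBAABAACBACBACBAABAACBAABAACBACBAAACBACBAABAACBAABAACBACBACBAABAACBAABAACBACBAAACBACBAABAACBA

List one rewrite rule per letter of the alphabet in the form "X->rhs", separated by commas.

  step 2 ⇒ step 3: CBACBACBAAAABAACBACBACBA ⇒ AB·AA·CBA·AB·AA·CBA·AB·AA·CBA·CBA·CBA·CBA·AA·CBA·CBA·AB·AA·CBA·AB·AA·CBA·AB·AA·CBA
    A ↦ CBA
    B ↦ AA
    C ↦ AB

A->CBA, B->AA, C->AB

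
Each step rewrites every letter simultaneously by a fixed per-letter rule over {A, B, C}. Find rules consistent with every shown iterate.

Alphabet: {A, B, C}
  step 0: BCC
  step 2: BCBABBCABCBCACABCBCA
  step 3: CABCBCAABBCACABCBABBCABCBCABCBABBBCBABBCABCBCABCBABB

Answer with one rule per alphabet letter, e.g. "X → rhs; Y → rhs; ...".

  step 2 ⇒ step 3: BCBABBCABCBCACABCBCA ⇒ CA·BCB·CA·ABB·CA·CA·BCB·ABB·CA·BCB·CA·BCB·ABB·BCB·ABB·CA·BCB·CA·BCB·ABB
    A ↦ ABB
    B ↦ CA
    C ↦ BCB

A->ABB, B->CA, C->BCB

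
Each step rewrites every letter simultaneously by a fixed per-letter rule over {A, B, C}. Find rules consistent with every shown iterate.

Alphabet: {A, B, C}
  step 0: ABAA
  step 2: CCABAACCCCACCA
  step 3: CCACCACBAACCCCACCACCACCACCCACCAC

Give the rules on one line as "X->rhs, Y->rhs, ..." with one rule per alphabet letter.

  step 2 ⇒ step 3: CCABAACCCCACCA ⇒ CCA·CCA·C·BAA·C·C·CCA·CCA·CCA·CCA·C·CCA·CCA·C
    A ↦ C
    B ↦ BAA
    C ↦ CCA

A->C, B->BAA, C->CCA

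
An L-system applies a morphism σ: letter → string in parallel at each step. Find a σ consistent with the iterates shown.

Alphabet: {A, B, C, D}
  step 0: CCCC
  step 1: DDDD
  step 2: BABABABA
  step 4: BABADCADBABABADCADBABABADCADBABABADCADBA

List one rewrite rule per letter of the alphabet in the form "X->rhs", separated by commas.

  step 1 ⇒ step 2: DDDD ⇒ BA·BA·BA·BA
    D ↦ BA
    A ↦ CAD  (constrained at step 2)
    B ↦ DD  (constrained at step 2)
  step 0 ⇒ step 1: CCCC ⇒ D·D·D·D
    C ↦ D

A->CAD, B->DD, C->D, D->BA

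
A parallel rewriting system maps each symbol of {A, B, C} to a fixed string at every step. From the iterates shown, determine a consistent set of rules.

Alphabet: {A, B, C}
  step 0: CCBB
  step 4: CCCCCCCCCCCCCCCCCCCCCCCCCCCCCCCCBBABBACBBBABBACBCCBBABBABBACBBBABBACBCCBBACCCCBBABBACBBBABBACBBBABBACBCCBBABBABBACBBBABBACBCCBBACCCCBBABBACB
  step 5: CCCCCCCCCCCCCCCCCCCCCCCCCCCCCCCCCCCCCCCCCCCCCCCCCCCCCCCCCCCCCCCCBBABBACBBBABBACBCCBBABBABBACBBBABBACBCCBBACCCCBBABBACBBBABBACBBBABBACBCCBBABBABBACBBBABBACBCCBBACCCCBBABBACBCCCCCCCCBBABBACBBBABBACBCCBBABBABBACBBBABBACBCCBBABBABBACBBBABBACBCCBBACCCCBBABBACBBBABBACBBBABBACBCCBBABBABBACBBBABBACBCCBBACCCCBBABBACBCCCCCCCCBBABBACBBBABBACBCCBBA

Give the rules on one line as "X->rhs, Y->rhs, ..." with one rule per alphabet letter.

  step 4 ⇒ step 5: CCCCCCCCCCCCCCCCCCCCCCCCCCCCCCCCBBABBACBBBABBACBCCBBABBABBACBBBABBACBCCBBACCCCBBABBACBBBABBACBBBABBACBCCBBABBABBACBBBABBACBCCBBACCCCBBABBACB ⇒ CC·CC·CC·CC·CC·CC·CC·CC·CC·CC·CC·CC·CC·CC·CC·CC·CC·CC·CC·CC·CC·CC·CC·CC·CC·CC·CC·CC·CC·CC·CC·CC·BBA·BBA·CB·BBA·BBA·CB·CC·BBA·BBA·BBA·CB·BBA·BBA·CB·CC·BBA·CC·CC·BBA·BBA·CB·BBA·BBA·CB·BBA·BBA·CB·CC·BBA·BBA·BBA·CB·BBA·BBA·CB·CC·BBA·CC·CC·BBA·BBA·CB·CC·CC·CC·CC·BBA·BBA·CB·BBA·BBA·CB·CC·BBA·BBA·BBA·CB·BBA·BBA·CB·CC·BBA·BBA·BBA·CB·BBA·BBA·CB·CC·BBA·CC·CC·BBA·BBA·CB·BBA·BBA·CB·BBA·BBA·CB·CC·BBA·BBA·BBA·CB·BBA·BBA·CB·CC·BBA·CC·CC·BBA·BBA·CB·CC·CC·CC·CC·BBA·BBA·CB·BBA·BBA·CB·CC·BBA
    A ↦ CB
    B ↦ BBA
    C ↦ CC

A->CB, B->BBA, C->CC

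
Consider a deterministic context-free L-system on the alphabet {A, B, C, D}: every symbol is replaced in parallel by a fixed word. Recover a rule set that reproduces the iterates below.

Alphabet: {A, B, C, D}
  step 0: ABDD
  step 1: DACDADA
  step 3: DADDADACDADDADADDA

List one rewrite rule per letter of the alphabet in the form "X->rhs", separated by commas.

A->D, B->AC, C->AB, D->DA

  step 0 ⇒ step 1: ABDD ⇒ D·AC·DA·DA
    A ↦ D
    B ↦ AC
    D ↦ DA
    C ↦ AB  (constrained at step 1)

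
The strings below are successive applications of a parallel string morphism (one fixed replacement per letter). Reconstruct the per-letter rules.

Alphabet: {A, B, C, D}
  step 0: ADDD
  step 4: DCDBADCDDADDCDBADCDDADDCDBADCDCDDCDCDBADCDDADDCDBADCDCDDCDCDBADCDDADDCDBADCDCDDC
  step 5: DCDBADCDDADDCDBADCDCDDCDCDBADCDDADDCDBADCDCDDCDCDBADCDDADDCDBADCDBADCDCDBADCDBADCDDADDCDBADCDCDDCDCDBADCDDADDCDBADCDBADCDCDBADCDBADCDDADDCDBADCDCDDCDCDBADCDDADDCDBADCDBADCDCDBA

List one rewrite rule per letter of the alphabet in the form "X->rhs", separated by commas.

  step 4 ⇒ step 5: DCDBADCDDADDCDBADCDDADDCDBADCDCDDCDCDBADCDDADDCDBADCDCDDCDCDBADCDDADDCDBADCDCDDC ⇒ DC·DBA·DC·DDA·D·DC·DBA·DC·DC·D·DC·DC·DBA·DC·DDA·D·DC·DBA·DC·DC·D·DC·DC·DBA·DC·DDA·D·DC·DBA·DC·DBA·DC·DC·DBA·DC·DBA·DC·DDA·D·DC·DBA·DC·DC·D·DC·DC·DBA·DC·DDA·D·DC·DBA·DC·DBA·DC·DC·DBA·DC·DBA·DC·DDA·D·DC·DBA·DC·DC·D·DC·DC·DBA·DC·DDA·D·DC·DBA·DC·DBA·DC·DC·DBA
    A ↦ D
    B ↦ DDA
    C ↦ DBA
    D ↦ DC

A->D, B->DDA, C->DBA, D->DC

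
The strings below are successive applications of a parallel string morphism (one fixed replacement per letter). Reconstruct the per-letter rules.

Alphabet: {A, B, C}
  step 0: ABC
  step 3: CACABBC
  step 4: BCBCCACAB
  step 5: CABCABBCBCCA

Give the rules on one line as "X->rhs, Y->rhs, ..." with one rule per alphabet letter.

A->C, B->CA, C->B

  step 4 ⇒ step 5: BCBCCACAB ⇒ CA·B·CA·B·B·C·B·C·CA
    A ↦ C
    B ↦ CA
    C ↦ B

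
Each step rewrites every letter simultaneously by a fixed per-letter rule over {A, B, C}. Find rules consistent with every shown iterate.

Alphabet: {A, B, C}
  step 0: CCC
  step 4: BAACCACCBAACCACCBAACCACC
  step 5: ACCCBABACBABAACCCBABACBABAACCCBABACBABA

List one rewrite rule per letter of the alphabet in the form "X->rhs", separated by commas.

  step 4 ⇒ step 5: BAACCACCBAACCACCBAACCACC ⇒ AC·C·C·BA·BA·C·BA·BA·AC·C·C·BA·BA·C·BA·BA·AC·C·C·BA·BA·C·BA·BA
    A ↦ C
    B ↦ AC
    C ↦ BA

A->C, B->AC, C->BA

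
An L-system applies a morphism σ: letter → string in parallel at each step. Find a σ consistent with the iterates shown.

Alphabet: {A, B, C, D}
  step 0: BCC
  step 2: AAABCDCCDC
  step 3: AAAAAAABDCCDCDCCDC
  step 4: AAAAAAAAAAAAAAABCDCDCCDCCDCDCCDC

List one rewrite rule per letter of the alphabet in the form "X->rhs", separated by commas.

A->AA, B->AB, C->DC, D->C

  step 3 ⇒ step 4: AAAAAAABDCCDCDCCDC ⇒ AA·AA·AA·AA·AA·AA·AA·AB·C·DC·DC·C·DC·C·DC·DC·C·DC
    A ↦ AA
    B ↦ AB
    C ↦ DC
    D ↦ C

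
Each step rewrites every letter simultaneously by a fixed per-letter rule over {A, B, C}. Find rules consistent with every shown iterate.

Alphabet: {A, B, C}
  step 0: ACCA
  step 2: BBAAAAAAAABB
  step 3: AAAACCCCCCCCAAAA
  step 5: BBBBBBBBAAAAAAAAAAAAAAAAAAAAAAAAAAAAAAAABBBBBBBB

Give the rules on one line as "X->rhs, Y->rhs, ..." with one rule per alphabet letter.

  step 2 ⇒ step 3: BBAAAAAAAABB ⇒ AA·AA·C·C·C·C·C·C·C·C·AA·AA
    A ↦ C
    B ↦ AA
    C ↦ BB  (constrained at step 0)

A->C, B->AA, C->BB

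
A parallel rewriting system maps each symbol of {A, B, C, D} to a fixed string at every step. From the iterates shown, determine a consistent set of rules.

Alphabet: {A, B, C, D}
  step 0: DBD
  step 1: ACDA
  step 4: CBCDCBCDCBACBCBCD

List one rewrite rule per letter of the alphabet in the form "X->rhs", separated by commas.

  step 0 ⇒ step 1: DBD ⇒ A·CD·A
    B ↦ CD
    D ↦ A
    A ↦ C  (constrained at step 1)
    C ↦ CB  (constrained at step 1)

A->C, B->CD, C->CB, D->A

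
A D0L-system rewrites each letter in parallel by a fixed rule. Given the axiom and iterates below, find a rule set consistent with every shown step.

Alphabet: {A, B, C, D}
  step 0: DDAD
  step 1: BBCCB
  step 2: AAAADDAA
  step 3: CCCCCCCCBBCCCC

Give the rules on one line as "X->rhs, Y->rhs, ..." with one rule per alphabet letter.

  step 2 ⇒ step 3: AAAADDAA ⇒ CC·CC·CC·CC·B·B·CC·CC
    A ↦ CC
    D ↦ B
  step 1 ⇒ step 2: BBCCB ⇒ AA·AA·D·D·AA
    B ↦ AA
  step 1 ⇒ step 2: BBCCB ⇒ AA·AA·D·D·AA
    C ↦ D

A->CC, B->AA, C->D, D->B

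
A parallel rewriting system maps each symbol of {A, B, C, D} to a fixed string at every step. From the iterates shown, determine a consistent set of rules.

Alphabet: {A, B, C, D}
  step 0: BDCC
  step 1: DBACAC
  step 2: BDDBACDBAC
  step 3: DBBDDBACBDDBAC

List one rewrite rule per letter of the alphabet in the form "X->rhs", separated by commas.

A->DB, B->D, C->AC, D->B

  step 2 ⇒ step 3: BDDBACDBAC ⇒ D·B·B·D·DB·AC·B·D·DB·AC
    A ↦ DB
    B ↦ D
    C ↦ AC
    D ↦ B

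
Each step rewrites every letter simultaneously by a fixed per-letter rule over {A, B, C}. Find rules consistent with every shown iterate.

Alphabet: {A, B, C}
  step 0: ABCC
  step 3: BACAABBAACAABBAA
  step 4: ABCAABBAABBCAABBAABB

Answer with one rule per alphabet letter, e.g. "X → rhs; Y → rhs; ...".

A->B, B->A, C->CAA

  step 3 ⇒ step 4: BACAABBAACAABBAA ⇒ A·B·CAA·B·B·A·A·B·B·CAA·B·B·A·A·B·B
    A ↦ B
    B ↦ A
    C ↦ CAA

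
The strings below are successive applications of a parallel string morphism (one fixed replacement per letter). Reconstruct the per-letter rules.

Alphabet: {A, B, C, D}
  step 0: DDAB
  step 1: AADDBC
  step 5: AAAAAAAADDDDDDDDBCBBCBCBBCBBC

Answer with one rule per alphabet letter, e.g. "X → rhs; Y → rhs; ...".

A->DD, B->BC, C->B, D->A

  step 0 ⇒ step 1: DDAB ⇒ A·A·DD·BC
    A ↦ DD
    B ↦ BC
    D ↦ A
    C ↦ B  (constrained at step 1)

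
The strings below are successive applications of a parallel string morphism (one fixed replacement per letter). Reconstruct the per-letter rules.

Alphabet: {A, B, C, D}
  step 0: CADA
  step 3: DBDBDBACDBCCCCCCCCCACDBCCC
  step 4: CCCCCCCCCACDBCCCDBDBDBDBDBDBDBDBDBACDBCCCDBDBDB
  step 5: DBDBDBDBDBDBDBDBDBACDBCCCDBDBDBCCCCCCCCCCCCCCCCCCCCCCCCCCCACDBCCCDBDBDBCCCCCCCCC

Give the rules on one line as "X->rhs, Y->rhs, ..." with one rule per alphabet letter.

  step 4 ⇒ step 5: CCCCCCCCCACDBCCCDBDBDBDBDBDBDBDBDBACDBCCCDBDBDB ⇒ DB·DB·DB·DB·DB·DB·DB·DB·DB·AC·DB·CC·C·DB·DB·DB·CC·C·CC·C·CC·C·CC·C·CC·C·CC·C·CC·C·CC·C·CC·C·AC·DB·CC·C·DB·DB·DB·CC·C·CC·C·CC·C
    A ↦ AC
    B ↦ C
    C ↦ DB
    D ↦ CC

A->AC, B->C, C->DB, D->CC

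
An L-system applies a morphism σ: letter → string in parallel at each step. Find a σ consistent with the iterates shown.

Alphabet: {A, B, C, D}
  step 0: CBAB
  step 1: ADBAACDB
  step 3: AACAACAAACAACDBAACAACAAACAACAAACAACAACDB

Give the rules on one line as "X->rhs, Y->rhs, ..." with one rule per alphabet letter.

A->AAC, B->DB, C->A, D->AC

  step 0 ⇒ step 1: CBAB ⇒ A·DB·AAC·DB
    A ↦ AAC
    B ↦ DB
    C ↦ A
    D ↦ AC  (constrained at step 1)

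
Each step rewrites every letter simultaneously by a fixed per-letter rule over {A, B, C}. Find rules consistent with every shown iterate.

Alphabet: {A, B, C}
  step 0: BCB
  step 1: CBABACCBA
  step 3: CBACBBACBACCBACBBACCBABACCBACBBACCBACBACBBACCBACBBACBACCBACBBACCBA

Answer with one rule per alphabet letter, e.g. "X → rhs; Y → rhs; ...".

  step 0 ⇒ step 1: BCB ⇒ CBA·BAC·CBA
    B ↦ CBA
    C ↦ BAC
    A ↦ CB  (constrained at step 1)

A->CB, B->CBA, C->BAC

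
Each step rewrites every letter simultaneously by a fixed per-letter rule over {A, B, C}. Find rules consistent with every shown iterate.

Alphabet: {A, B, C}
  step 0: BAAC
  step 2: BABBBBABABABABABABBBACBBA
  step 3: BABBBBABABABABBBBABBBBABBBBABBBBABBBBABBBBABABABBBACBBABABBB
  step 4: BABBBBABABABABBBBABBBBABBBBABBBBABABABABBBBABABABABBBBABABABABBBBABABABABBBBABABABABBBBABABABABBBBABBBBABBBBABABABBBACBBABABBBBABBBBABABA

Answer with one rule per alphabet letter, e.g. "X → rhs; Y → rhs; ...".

A->BBB, B->BA, C->ACB

  step 3 ⇒ step 4: BABBBBABABABABBBBABBBBABBBBABBBBABBBBABBBBABABABBBACBBABABBB ⇒ BA·BBB·BA·BA·BA·BA·BBB·BA·BBB·BA·BBB·BA·BBB·BA·BA·BA·BA·BBB·BA·BA·BA·BA·BBB·BA·BA·BA·BA·BBB·BA·BA·BA·BA·BBB·BA·BA·BA·BA·BBB·BA·BA·BA·BA·BBB·BA·BBB·BA·BBB·BA·BA·BA·BBB·ACB·BA·BA·BBB·BA·BBB·BA·BA·BA
    A ↦ BBB
    B ↦ BA
    C ↦ ACB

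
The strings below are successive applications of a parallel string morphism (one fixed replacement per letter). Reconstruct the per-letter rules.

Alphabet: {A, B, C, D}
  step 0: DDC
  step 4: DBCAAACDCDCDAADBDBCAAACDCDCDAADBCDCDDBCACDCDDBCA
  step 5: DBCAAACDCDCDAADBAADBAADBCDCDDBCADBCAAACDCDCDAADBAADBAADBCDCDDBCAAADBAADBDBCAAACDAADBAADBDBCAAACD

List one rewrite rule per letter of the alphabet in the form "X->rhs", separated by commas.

  step 4 ⇒ step 5: DBCAAACDCDCDAADBDBCAAACDCDCDAADBCDCDDBCACDCDDBCA ⇒ DB·CA·AA·CD·CD·CD·AA·DB·AA·DB·AA·DB·CD·CD·DB·CA·DB·CA·AA·CD·CD·CD·AA·DB·AA·DB·AA·DB·CD·CD·DB·CA·AA·DB·AA·DB·DB·CA·AA·CD·AA·DB·AA·DB·DB·CA·AA·CD
    A ↦ CD
    B ↦ CA
    C ↦ AA
    D ↦ DB

A->CD, B->CA, C->AA, D->DB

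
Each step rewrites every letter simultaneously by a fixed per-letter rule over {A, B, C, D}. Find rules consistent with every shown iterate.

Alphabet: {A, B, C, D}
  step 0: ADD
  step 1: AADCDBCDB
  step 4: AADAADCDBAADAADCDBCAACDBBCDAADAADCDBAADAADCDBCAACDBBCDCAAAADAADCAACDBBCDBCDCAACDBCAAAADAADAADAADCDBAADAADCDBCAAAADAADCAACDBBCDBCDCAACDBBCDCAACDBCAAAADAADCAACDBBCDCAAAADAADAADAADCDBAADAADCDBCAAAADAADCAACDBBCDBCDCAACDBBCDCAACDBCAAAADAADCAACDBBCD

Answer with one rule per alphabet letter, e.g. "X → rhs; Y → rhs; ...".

A->AAD, B->BCD, C->CAA, D->CDB

  step 0 ⇒ step 1: ADD ⇒ AAD·CDB·CDB
    A ↦ AAD
    D ↦ CDB
    B ↦ BCD  (constrained at step 1)
    C ↦ CAA  (constrained at step 1)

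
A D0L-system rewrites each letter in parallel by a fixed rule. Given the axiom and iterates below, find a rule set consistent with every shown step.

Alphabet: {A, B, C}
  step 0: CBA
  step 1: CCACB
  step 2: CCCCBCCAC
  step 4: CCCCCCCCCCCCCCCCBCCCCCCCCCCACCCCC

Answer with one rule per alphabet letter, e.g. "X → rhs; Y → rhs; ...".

A->B, B->AC, C->CC

  step 1 ⇒ step 2: CCACB ⇒ CC·CC·B·CC·AC
    A ↦ B
    B ↦ AC
    C ↦ CC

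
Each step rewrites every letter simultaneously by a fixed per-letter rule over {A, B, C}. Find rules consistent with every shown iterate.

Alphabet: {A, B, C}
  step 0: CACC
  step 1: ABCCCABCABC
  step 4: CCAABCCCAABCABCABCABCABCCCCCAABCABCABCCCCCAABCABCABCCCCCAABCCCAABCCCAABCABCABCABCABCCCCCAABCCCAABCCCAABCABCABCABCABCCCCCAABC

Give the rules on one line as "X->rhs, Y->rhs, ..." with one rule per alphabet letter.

A->CC, B->A, C->ABC

  step 0 ⇒ step 1: CACC ⇒ ABC·CC·ABC·ABC
    A ↦ CC
    C ↦ ABC
    B ↦ A  (constrained at step 1)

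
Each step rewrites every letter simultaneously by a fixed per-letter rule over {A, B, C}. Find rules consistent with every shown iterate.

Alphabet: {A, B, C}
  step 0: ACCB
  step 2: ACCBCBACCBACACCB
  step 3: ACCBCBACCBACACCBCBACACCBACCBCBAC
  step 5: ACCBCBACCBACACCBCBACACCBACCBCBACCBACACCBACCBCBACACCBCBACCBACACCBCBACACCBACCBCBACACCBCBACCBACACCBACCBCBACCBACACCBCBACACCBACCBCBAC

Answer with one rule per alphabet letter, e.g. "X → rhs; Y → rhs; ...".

  step 2 ⇒ step 3: ACCBCBACCBACACCB ⇒ AC·CB·CB·AC·CB·AC·AC·CB·CB·AC·AC·CB·AC·CB·CB·AC
    A ↦ AC
    B ↦ AC
    C ↦ CB

A->AC, B->AC, C->CB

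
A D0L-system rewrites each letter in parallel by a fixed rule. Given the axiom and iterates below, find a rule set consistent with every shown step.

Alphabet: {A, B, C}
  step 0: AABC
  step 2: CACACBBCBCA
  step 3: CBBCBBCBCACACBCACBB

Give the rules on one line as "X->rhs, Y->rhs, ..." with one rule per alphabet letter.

A->B, B->CA, C->CB

  step 2 ⇒ step 3: CACACBBCBCA ⇒ CB·B·CB·B·CB·CA·CA·CB·CA·CB·B
    A ↦ B
    B ↦ CA
    C ↦ CB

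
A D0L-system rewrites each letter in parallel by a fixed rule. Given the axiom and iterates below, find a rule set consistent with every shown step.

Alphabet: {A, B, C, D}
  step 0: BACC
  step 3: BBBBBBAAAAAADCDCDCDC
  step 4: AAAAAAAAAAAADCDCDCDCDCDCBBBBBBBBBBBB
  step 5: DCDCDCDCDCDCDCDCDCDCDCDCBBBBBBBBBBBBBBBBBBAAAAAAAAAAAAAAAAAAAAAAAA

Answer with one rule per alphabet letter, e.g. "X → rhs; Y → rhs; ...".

A->DC, B->AA, C->B, D->BB

  step 4 ⇒ step 5: AAAAAAAAAAAADCDCDCDCDCDCBBBBBBBBBBBB ⇒ DC·DC·DC·DC·DC·DC·DC·DC·DC·DC·DC·DC·BB·B·BB·B·BB·B·BB·B·BB·B·BB·B·AA·AA·AA·AA·AA·AA·AA·AA·AA·AA·AA·AA
    A ↦ DC
    B ↦ AA
    C ↦ B
    D ↦ BB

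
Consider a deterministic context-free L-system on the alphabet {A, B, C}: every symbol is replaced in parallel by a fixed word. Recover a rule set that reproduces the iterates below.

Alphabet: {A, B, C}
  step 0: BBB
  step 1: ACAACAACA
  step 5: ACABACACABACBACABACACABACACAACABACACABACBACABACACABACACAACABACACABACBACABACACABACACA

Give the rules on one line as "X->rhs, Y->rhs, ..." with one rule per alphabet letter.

  step 0 ⇒ step 1: BBB ⇒ ACA·ACA·ACA
    B ↦ ACA
    A ↦ B  (constrained at step 1)
    C ↦ AC  (constrained at step 1)

A->B, B->ACA, C->AC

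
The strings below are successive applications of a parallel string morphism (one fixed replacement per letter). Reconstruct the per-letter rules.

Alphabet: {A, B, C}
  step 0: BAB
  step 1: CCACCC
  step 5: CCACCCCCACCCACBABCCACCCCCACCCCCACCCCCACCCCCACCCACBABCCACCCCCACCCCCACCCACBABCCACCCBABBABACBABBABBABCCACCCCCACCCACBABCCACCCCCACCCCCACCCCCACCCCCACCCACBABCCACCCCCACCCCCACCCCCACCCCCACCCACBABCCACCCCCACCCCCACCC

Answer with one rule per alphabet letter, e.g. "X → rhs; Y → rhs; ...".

  step 0 ⇒ step 1: BAB ⇒ CC·AC·CC
    A ↦ AC
    B ↦ CC
    C ↦ BAB  (constrained at step 1)

A->AC, B->CC, C->BAB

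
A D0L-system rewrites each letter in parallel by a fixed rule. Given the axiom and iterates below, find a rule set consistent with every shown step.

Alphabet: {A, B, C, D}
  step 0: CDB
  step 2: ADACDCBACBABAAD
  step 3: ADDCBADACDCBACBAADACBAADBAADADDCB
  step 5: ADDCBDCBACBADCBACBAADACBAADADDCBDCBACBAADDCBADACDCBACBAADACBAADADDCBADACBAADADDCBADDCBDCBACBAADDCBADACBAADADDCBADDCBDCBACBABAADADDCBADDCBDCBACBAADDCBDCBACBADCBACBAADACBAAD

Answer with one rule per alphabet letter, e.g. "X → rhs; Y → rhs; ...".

A->AD, B->BA, C->AC, D->DCB

  step 2 ⇒ step 3: ADACDCBACBABAAD ⇒ AD·DCB·AD·AC·DCB·AC·BA·AD·AC·BA·AD·BA·AD·AD·DCB
    A ↦ AD
    B ↦ BA
    C ↦ AC
    D ↦ DCB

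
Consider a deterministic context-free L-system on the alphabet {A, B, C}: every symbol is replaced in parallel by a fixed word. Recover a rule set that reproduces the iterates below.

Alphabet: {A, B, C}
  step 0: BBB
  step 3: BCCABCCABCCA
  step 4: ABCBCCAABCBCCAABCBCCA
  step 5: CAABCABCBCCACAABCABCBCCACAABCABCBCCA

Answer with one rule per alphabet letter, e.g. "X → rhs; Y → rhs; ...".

A->CA, B->A, C->BC

  step 4 ⇒ step 5: ABCBCCAABCBCCAABCBCCA ⇒ CA·A·BC·A·BC·BC·CA·CA·A·BC·A·BC·BC·CA·CA·A·BC·A·BC·BC·CA
    A ↦ CA
    B ↦ A
    C ↦ BC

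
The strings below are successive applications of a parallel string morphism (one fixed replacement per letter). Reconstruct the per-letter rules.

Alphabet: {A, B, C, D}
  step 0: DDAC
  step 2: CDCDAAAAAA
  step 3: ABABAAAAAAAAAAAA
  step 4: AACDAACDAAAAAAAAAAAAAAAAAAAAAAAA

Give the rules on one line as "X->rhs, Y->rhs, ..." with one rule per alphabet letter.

  step 3 ⇒ step 4: ABABAAAAAAAAAAAA ⇒ AA·CD·AA·CD·AA·AA·AA·AA·AA·AA·AA·AA·AA·AA·AA·AA
    A ↦ AA
    B ↦ CD
  step 2 ⇒ step 3: CDCDAAAAAA ⇒ A·B·A·B·AA·AA·AA·AA·AA·AA
    C ↦ A
  step 2 ⇒ step 3: CDCDAAAAAA ⇒ A·B·A·B·AA·AA·AA·AA·AA·AA
    D ↦ B

A->AA, B->CD, C->A, D->B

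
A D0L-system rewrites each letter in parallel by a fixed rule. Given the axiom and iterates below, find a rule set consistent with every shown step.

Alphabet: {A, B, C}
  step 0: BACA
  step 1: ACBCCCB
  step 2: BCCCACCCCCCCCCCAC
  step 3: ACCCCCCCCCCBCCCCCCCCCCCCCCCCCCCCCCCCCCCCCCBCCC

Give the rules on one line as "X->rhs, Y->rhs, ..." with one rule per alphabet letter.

A->B, B->AC, C->CCC

  step 2 ⇒ step 3: BCCCACCCCCCCCCCAC ⇒ AC·CCC·CCC·CCC·B·CCC·CCC·CCC·CCC·CCC·CCC·CCC·CCC·CCC·CCC·B·CCC
    A ↦ B
    B ↦ AC
    C ↦ CCC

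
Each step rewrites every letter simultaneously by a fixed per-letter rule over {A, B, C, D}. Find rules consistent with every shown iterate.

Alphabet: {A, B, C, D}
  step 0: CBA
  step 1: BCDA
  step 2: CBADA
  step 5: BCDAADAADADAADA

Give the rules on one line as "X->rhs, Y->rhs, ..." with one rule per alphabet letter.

  step 1 ⇒ step 2: BCDA ⇒ C·B·A·DA
    A ↦ DA
    B ↦ C
    C ↦ B
    D ↦ A

A->DA, B->C, C->B, D->A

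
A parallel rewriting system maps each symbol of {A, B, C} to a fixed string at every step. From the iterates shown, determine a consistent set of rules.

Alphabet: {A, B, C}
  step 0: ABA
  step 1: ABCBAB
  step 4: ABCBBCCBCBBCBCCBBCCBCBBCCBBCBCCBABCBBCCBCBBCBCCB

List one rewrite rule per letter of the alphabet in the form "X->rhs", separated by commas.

  step 0 ⇒ step 1: ABA ⇒ AB·CB·AB
    A ↦ AB
    B ↦ CB
    C ↦ BC  (constrained at step 1)

A->AB, B->CB, C->BC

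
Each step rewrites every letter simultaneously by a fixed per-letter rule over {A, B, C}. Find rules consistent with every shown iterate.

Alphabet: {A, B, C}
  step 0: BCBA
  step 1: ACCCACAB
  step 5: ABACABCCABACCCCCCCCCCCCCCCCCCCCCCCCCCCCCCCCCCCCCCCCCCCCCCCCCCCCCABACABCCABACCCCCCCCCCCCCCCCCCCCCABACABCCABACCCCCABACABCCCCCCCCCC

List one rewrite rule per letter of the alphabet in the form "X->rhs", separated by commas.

A->AB, B->AC, C->CC

  step 0 ⇒ step 1: BCBA ⇒ AC·CC·AC·AB
    A ↦ AB
    B ↦ AC
    C ↦ CC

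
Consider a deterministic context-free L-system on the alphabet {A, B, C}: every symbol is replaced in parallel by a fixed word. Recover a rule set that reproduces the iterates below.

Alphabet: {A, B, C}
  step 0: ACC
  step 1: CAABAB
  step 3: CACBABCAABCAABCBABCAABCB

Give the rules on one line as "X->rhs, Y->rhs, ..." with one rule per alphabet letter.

A->CA, B->CB, C->AB

  step 0 ⇒ step 1: ACC ⇒ CA·AB·AB
    A ↦ CA
    C ↦ AB
    B ↦ CB  (constrained at step 1)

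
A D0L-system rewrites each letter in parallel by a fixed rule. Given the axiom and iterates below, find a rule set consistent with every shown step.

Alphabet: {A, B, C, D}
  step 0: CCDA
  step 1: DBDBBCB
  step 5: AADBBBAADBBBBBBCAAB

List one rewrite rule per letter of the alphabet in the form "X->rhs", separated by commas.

A->B, B->A, C->DB, D->BC

  step 0 ⇒ step 1: CCDA ⇒ DB·DB·BC·B
    A ↦ B
    C ↦ DB
    D ↦ BC
    B ↦ A  (constrained at step 1)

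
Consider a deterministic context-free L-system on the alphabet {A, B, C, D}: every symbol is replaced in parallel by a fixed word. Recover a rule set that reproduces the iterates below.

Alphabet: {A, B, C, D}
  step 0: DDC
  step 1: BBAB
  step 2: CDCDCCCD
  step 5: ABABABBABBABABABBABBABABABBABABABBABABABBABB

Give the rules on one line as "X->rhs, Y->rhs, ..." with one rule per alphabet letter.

A->CC, B->CD, C->AB, D->B

  step 1 ⇒ step 2: BBAB ⇒ CD·CD·CC·CD
    A ↦ CC
    B ↦ CD
  step 0 ⇒ step 1: DDC ⇒ B·B·AB
    C ↦ AB
  step 0 ⇒ step 1: DDC ⇒ B·B·AB
    D ↦ B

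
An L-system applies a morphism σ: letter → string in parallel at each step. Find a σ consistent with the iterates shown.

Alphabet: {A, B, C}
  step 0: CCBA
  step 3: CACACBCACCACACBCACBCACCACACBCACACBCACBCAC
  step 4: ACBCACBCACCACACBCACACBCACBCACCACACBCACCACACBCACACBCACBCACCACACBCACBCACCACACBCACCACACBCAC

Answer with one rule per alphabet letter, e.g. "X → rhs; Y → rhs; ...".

A->BC, B->CAC, C->AC

  step 3 ⇒ step 4: CACACBCACCACACBCACBCACCACACBCACACBCACBCAC ⇒ AC·BC·AC·BC·AC·CAC·AC·BC·AC·AC·BC·AC·BC·AC·CAC·AC·BC·AC·CAC·AC·BC·AC·AC·BC·AC·BC·AC·CAC·AC·BC·AC·BC·AC·CAC·AC·BC·AC·CAC·AC·BC·AC
    A ↦ BC
    B ↦ CAC
    C ↦ AC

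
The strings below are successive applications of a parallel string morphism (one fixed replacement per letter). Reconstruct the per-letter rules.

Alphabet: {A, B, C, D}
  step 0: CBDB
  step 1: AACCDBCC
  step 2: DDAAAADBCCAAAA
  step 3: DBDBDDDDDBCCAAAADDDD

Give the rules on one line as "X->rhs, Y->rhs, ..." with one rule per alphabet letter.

  step 2 ⇒ step 3: DDAAAADBCCAAAA ⇒ DB·DB·D·D·D·D·DB·CC·AA·AA·D·D·D·D
    A ↦ D
    B ↦ CC
    C ↦ AA
    D ↦ DB

A->D, B->CC, C->AA, D->DB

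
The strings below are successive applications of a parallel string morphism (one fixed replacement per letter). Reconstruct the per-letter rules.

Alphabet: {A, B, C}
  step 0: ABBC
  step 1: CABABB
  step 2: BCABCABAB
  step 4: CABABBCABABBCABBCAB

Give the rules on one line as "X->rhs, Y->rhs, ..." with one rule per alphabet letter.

  step 1 ⇒ step 2: CABABB ⇒ B·C·AB·C·AB·AB
    A ↦ C
    B ↦ AB
    C ↦ B

A->C, B->AB, C->B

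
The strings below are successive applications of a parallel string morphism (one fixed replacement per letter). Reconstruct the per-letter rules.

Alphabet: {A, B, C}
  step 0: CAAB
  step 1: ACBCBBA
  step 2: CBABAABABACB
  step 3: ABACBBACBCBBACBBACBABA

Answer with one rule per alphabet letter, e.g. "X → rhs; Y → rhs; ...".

A->CB, B->BA, C->A

  step 2 ⇒ step 3: CBABAABABACB ⇒ A·BA·CB·BA·CB·CB·BA·CB·BA·CB·A·BA
    A ↦ CB
    B ↦ BA
    C ↦ A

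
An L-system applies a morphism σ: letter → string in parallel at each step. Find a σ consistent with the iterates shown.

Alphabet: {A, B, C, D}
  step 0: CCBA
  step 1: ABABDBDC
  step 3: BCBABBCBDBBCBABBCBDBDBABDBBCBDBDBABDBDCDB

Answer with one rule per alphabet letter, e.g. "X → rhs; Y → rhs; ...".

A->DC, B->DB, C->AB, D->BCB

  step 0 ⇒ step 1: CCBA ⇒ AB·AB·DB·DC
    A ↦ DC
    B ↦ DB
    C ↦ AB
    D ↦ BCB  (constrained at step 1)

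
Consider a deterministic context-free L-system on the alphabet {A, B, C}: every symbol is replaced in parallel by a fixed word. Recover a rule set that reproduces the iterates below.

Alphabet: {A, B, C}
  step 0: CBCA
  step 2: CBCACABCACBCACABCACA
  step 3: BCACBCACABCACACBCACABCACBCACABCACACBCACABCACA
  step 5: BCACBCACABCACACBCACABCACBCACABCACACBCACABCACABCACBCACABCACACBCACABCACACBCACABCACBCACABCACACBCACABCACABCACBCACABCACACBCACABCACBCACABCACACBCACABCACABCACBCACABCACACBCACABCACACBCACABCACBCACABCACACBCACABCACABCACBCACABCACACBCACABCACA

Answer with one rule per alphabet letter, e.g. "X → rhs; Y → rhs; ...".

A->CA, B->C, C->BCA

  step 2 ⇒ step 3: CBCACABCACBCACABCACA ⇒ BCA·C·BCA·CA·BCA·CA·C·BCA·CA·BCA·C·BCA·CA·BCA·CA·C·BCA·CA·BCA·CA
    A ↦ CA
    B ↦ C
    C ↦ BCA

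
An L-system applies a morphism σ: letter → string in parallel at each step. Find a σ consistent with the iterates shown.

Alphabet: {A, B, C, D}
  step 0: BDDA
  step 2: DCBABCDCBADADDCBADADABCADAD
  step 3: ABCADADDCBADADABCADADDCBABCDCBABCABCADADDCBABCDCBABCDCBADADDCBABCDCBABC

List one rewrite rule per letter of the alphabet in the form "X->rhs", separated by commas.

  step 2 ⇒ step 3: DCBABCDCBADADDCBADADABCADAD ⇒ ABC·AD·AD·DCB·AD·AD·ABC·AD·AD·DCB·ABC·DCB·ABC·ABC·AD·AD·DCB·ABC·DCB·ABC·DCB·AD·AD·DCB·ABC·DCB·ABC
    A ↦ DCB
    B ↦ AD
    C ↦ AD
    D ↦ ABC

A->DCB, B->AD, C->AD, D->ABC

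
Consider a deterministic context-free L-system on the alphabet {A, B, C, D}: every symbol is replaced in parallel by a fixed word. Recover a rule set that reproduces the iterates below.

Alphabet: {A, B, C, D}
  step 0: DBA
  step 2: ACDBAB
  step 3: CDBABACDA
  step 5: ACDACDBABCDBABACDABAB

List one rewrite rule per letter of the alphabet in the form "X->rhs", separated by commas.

A->CD, B->A, C->BA, D->B

  step 2 ⇒ step 3: ACDBAB ⇒ CD·BA·B·A·CD·A
    A ↦ CD
    B ↦ A
    C ↦ BA
    D ↦ B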